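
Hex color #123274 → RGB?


Hex: #123274
R = 12₁₆ = 18
G = 32₁₆ = 50
B = 74₁₆ = 116
= RGB(18, 50, 116)


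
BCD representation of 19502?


Each digit → 4-bit binary:
  1 → 0001
  9 → 1001
  5 → 0101
  0 → 0000
  2 → 0010
= 0001 1001 0101 0000 0010


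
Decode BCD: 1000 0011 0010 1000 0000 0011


Each 4-bit group → digit:
  1000 → 8
  0011 → 3
  0010 → 2
  1000 → 8
  0000 → 0
  0011 → 3
= 832803


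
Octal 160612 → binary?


Each octal digit → 3 binary bits:
  1 = 001
  6 = 110
  0 = 000
  6 = 110
  1 = 001
  2 = 010
Concatenate: 001 110 000 110 001 010
= 001110000110001010


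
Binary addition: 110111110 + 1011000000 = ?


Align and add column by column (LSB to MSB, carry propagating):
  00110111110
+ 01011000000
  -----------
  col 0: 0 + 0 + 0 (carry in) = 0 → bit 0, carry out 0
  col 1: 1 + 0 + 0 (carry in) = 1 → bit 1, carry out 0
  col 2: 1 + 0 + 0 (carry in) = 1 → bit 1, carry out 0
  col 3: 1 + 0 + 0 (carry in) = 1 → bit 1, carry out 0
  col 4: 1 + 0 + 0 (carry in) = 1 → bit 1, carry out 0
  col 5: 1 + 0 + 0 (carry in) = 1 → bit 1, carry out 0
  col 6: 0 + 1 + 0 (carry in) = 1 → bit 1, carry out 0
  col 7: 1 + 1 + 0 (carry in) = 2 → bit 0, carry out 1
  col 8: 1 + 0 + 1 (carry in) = 2 → bit 0, carry out 1
  col 9: 0 + 1 + 1 (carry in) = 2 → bit 0, carry out 1
  col 10: 0 + 0 + 1 (carry in) = 1 → bit 1, carry out 0
Reading bits MSB→LSB: 10001111110
Strip leading zeros: 10001111110
= 10001111110


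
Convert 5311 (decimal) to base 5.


Divide by 5 repeatedly:
5311 ÷ 5 = 1062 remainder 1
1062 ÷ 5 = 212 remainder 2
212 ÷ 5 = 42 remainder 2
42 ÷ 5 = 8 remainder 2
8 ÷ 5 = 1 remainder 3
1 ÷ 5 = 0 remainder 1
Reading remainders bottom-up:
= 132221


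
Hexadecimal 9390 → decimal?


Positional values:
Position 0: 0 × 16^0 = 0 × 1 = 0
Position 1: 9 × 16^1 = 9 × 16 = 144
Position 2: 3 × 16^2 = 3 × 256 = 768
Position 3: 9 × 16^3 = 9 × 4096 = 36864
Sum = 0 + 144 + 768 + 36864
= 37776


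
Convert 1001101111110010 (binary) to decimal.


Positional values:
Bit 1: 1 × 2^1 = 2
Bit 4: 1 × 2^4 = 16
Bit 5: 1 × 2^5 = 32
Bit 6: 1 × 2^6 = 64
Bit 7: 1 × 2^7 = 128
Bit 8: 1 × 2^8 = 256
Bit 9: 1 × 2^9 = 512
Bit 11: 1 × 2^11 = 2048
Bit 12: 1 × 2^12 = 4096
Bit 15: 1 × 2^15 = 32768
Sum = 2 + 16 + 32 + 64 + 128 + 256 + 512 + 2048 + 4096 + 32768
= 39922


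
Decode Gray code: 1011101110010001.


Gray code: 1011101110010001
MSB stays the same: 1
Each subsequent bit = prev_binary XOR current_gray:
  B[1] = 1 XOR 0 = 1
  B[2] = 1 XOR 1 = 0
  B[3] = 0 XOR 1 = 1
  B[4] = 1 XOR 1 = 0
  B[5] = 0 XOR 0 = 0
  B[6] = 0 XOR 1 = 1
  B[7] = 1 XOR 1 = 0
  B[8] = 0 XOR 1 = 1
  B[9] = 1 XOR 0 = 1
  B[10] = 1 XOR 0 = 1
  B[11] = 1 XOR 1 = 0
  B[12] = 0 XOR 0 = 0
  B[13] = 0 XOR 0 = 0
  B[14] = 0 XOR 0 = 0
  B[15] = 0 XOR 1 = 1
= 1101001011100001 (53985 decimal)


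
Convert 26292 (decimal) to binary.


Divide by 2 repeatedly:
26292 ÷ 2 = 13146 remainder 0
13146 ÷ 2 = 6573 remainder 0
6573 ÷ 2 = 3286 remainder 1
3286 ÷ 2 = 1643 remainder 0
1643 ÷ 2 = 821 remainder 1
821 ÷ 2 = 410 remainder 1
410 ÷ 2 = 205 remainder 0
205 ÷ 2 = 102 remainder 1
102 ÷ 2 = 51 remainder 0
51 ÷ 2 = 25 remainder 1
25 ÷ 2 = 12 remainder 1
12 ÷ 2 = 6 remainder 0
6 ÷ 2 = 3 remainder 0
3 ÷ 2 = 1 remainder 1
1 ÷ 2 = 0 remainder 1
Reading remainders bottom-up:
= 110011010110100


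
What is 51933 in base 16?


Divide by 16 repeatedly:
51933 ÷ 16 = 3245 remainder 13 (D)
3245 ÷ 16 = 202 remainder 13 (D)
202 ÷ 16 = 12 remainder 10 (A)
12 ÷ 16 = 0 remainder 12 (C)
Reading remainders bottom-up:
= 0xCADD


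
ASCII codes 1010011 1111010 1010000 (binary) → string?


Codes (binary): 1010011 1111010 1010000
Per-code ASCII lookup:
  1010011 = 83  (range 65-90: uppercase, 83 - 65 = 18) → 'S'
  1111010 = 122  (range 97-122: lowercase, 122 - 97 = 25) → 'z'
  1010000 = 80  (range 65-90: uppercase, 80 - 65 = 15) → 'P'
= 'SzP'


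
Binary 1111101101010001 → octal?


Group into 3-bit groups: 001111101101010001
  001 = 1
  111 = 7
  101 = 5
  101 = 5
  010 = 2
  001 = 1
= 0o175521


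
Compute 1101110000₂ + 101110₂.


Align and add column by column (LSB to MSB, carry propagating):
  01101110000
+ 00000101110
  -----------
  col 0: 0 + 0 + 0 (carry in) = 0 → bit 0, carry out 0
  col 1: 0 + 1 + 0 (carry in) = 1 → bit 1, carry out 0
  col 2: 0 + 1 + 0 (carry in) = 1 → bit 1, carry out 0
  col 3: 0 + 1 + 0 (carry in) = 1 → bit 1, carry out 0
  col 4: 1 + 0 + 0 (carry in) = 1 → bit 1, carry out 0
  col 5: 1 + 1 + 0 (carry in) = 2 → bit 0, carry out 1
  col 6: 1 + 0 + 1 (carry in) = 2 → bit 0, carry out 1
  col 7: 0 + 0 + 1 (carry in) = 1 → bit 1, carry out 0
  col 8: 1 + 0 + 0 (carry in) = 1 → bit 1, carry out 0
  col 9: 1 + 0 + 0 (carry in) = 1 → bit 1, carry out 0
  col 10: 0 + 0 + 0 (carry in) = 0 → bit 0, carry out 0
Reading bits MSB→LSB: 01110011110
Strip leading zeros: 1110011110
= 1110011110


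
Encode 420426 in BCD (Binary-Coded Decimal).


Each digit → 4-bit binary:
  4 → 0100
  2 → 0010
  0 → 0000
  4 → 0100
  2 → 0010
  6 → 0110
= 0100 0010 0000 0100 0010 0110


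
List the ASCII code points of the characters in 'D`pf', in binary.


String: 'D`pf'  (4 characters)
Per-character ASCII lookup:
  'D': uppercase starts at 65: 'D' = 65 + 3 = 68 → 1000100
  '`': special character: '`' = 96 → 1100000
  'p': lowercase starts at 97: 'p' = 97 + 15 = 112 → 1110000
  'f': lowercase starts at 97: 'f' = 97 + 5 = 102 → 1100110
= 1000100 1100000 1110000 1100110


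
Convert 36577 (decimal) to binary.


Divide by 2 repeatedly:
36577 ÷ 2 = 18288 remainder 1
18288 ÷ 2 = 9144 remainder 0
9144 ÷ 2 = 4572 remainder 0
4572 ÷ 2 = 2286 remainder 0
2286 ÷ 2 = 1143 remainder 0
1143 ÷ 2 = 571 remainder 1
571 ÷ 2 = 285 remainder 1
285 ÷ 2 = 142 remainder 1
142 ÷ 2 = 71 remainder 0
71 ÷ 2 = 35 remainder 1
35 ÷ 2 = 17 remainder 1
17 ÷ 2 = 8 remainder 1
8 ÷ 2 = 4 remainder 0
4 ÷ 2 = 2 remainder 0
2 ÷ 2 = 1 remainder 0
1 ÷ 2 = 0 remainder 1
Reading remainders bottom-up:
= 1000111011100001


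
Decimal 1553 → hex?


Divide by 16 repeatedly:
1553 ÷ 16 = 97 remainder 1 (1)
97 ÷ 16 = 6 remainder 1 (1)
6 ÷ 16 = 0 remainder 6 (6)
Reading remainders bottom-up:
= 0x611


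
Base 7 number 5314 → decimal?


Positional values (base 7):
  4 × 7^0 = 4 × 1 = 4
  1 × 7^1 = 1 × 7 = 7
  3 × 7^2 = 3 × 49 = 147
  5 × 7^3 = 5 × 343 = 1715
Sum = 4 + 7 + 147 + 1715
= 1873


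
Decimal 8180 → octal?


Divide by 8 repeatedly:
8180 ÷ 8 = 1022 remainder 4
1022 ÷ 8 = 127 remainder 6
127 ÷ 8 = 15 remainder 7
15 ÷ 8 = 1 remainder 7
1 ÷ 8 = 0 remainder 1
Reading remainders bottom-up:
= 0o17764


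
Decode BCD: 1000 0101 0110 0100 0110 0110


Each 4-bit group → digit:
  1000 → 8
  0101 → 5
  0110 → 6
  0100 → 4
  0110 → 6
  0110 → 6
= 856466


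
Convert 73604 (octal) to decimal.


Positional values:
Position 0: 4 × 8^0 = 4
Position 1: 0 × 8^1 = 0
Position 2: 6 × 8^2 = 384
Position 3: 3 × 8^3 = 1536
Position 4: 7 × 8^4 = 28672
Sum = 4 + 0 + 384 + 1536 + 28672
= 30596


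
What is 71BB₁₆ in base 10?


Positional values:
Position 0: B × 16^0 = 11 × 1 = 11
Position 1: B × 16^1 = 11 × 16 = 176
Position 2: 1 × 16^2 = 1 × 256 = 256
Position 3: 7 × 16^3 = 7 × 4096 = 28672
Sum = 11 + 176 + 256 + 28672
= 29115


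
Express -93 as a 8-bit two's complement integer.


Original: 01011101
Step 1 - Invert all bits: 10100010
Step 2 - Add 1: 10100010 + 1
= 10100011 (represents -93)


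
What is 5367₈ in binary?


Each octal digit → 3 binary bits:
  5 = 101
  3 = 011
  6 = 110
  7 = 111
Concatenate: 101 011 110 111
= 101011110111


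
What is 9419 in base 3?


Divide by 3 repeatedly:
9419 ÷ 3 = 3139 remainder 2
3139 ÷ 3 = 1046 remainder 1
1046 ÷ 3 = 348 remainder 2
348 ÷ 3 = 116 remainder 0
116 ÷ 3 = 38 remainder 2
38 ÷ 3 = 12 remainder 2
12 ÷ 3 = 4 remainder 0
4 ÷ 3 = 1 remainder 1
1 ÷ 3 = 0 remainder 1
Reading remainders bottom-up:
= 110220212


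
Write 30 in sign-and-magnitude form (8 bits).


Sign bit: 0 (positive)
Magnitude: 30 = 0011110
= 00011110


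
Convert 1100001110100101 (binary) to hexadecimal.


Group into 4-bit nibbles: 1100001110100101
  1100 = C
  0011 = 3
  1010 = A
  0101 = 5
= 0xC3A5


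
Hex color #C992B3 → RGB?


Hex: #C992B3
R = C9₁₆ = 201
G = 92₁₆ = 146
B = B3₁₆ = 179
= RGB(201, 146, 179)


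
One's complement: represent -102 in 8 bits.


Original: 01100110
Invert all bits:
  bit 0: 0 → 1
  bit 1: 1 → 0
  bit 2: 1 → 0
  bit 3: 0 → 1
  bit 4: 0 → 1
  bit 5: 1 → 0
  bit 6: 1 → 0
  bit 7: 0 → 1
= 10011001


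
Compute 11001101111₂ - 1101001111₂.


Align and subtract column by column (LSB to MSB, borrowing when needed):
  11001101111
- 01101001111
  -----------
  col 0: (1 - 0 borrow-in) - 1 → 1 - 1 = 0, borrow out 0
  col 1: (1 - 0 borrow-in) - 1 → 1 - 1 = 0, borrow out 0
  col 2: (1 - 0 borrow-in) - 1 → 1 - 1 = 0, borrow out 0
  col 3: (1 - 0 borrow-in) - 1 → 1 - 1 = 0, borrow out 0
  col 4: (0 - 0 borrow-in) - 0 → 0 - 0 = 0, borrow out 0
  col 5: (1 - 0 borrow-in) - 0 → 1 - 0 = 1, borrow out 0
  col 6: (1 - 0 borrow-in) - 1 → 1 - 1 = 0, borrow out 0
  col 7: (0 - 0 borrow-in) - 0 → 0 - 0 = 0, borrow out 0
  col 8: (0 - 0 borrow-in) - 1 → borrow from next column: (0+2) - 1 = 1, borrow out 1
  col 9: (1 - 1 borrow-in) - 1 → borrow from next column: (0+2) - 1 = 1, borrow out 1
  col 10: (1 - 1 borrow-in) - 0 → 0 - 0 = 0, borrow out 0
Reading bits MSB→LSB: 01100100000
Strip leading zeros: 1100100000
= 1100100000


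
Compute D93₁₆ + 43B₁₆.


Align and add column by column (LSB to MSB, each column mod 16 with carry):
  0D93
+ 043B
  ----
  col 0: 3(3) + B(11) + 0 (carry in) = 14 → E(14), carry out 0
  col 1: 9(9) + 3(3) + 0 (carry in) = 12 → C(12), carry out 0
  col 2: D(13) + 4(4) + 0 (carry in) = 17 → 1(1), carry out 1
  col 3: 0(0) + 0(0) + 1 (carry in) = 1 → 1(1), carry out 0
Reading digits MSB→LSB: 11CE
Strip leading zeros: 11CE
= 0x11CE


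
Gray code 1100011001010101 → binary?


Gray code: 1100011001010101
MSB stays the same: 1
Each subsequent bit = prev_binary XOR current_gray:
  B[1] = 1 XOR 1 = 0
  B[2] = 0 XOR 0 = 0
  B[3] = 0 XOR 0 = 0
  B[4] = 0 XOR 0 = 0
  B[5] = 0 XOR 1 = 1
  B[6] = 1 XOR 1 = 0
  B[7] = 0 XOR 0 = 0
  B[8] = 0 XOR 0 = 0
  B[9] = 0 XOR 1 = 1
  B[10] = 1 XOR 0 = 1
  B[11] = 1 XOR 1 = 0
  B[12] = 0 XOR 0 = 0
  B[13] = 0 XOR 1 = 1
  B[14] = 1 XOR 0 = 1
  B[15] = 1 XOR 1 = 0
= 1000010001100110 (33894 decimal)


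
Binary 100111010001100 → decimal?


Positional values:
Bit 2: 1 × 2^2 = 4
Bit 3: 1 × 2^3 = 8
Bit 7: 1 × 2^7 = 128
Bit 9: 1 × 2^9 = 512
Bit 10: 1 × 2^10 = 1024
Bit 11: 1 × 2^11 = 2048
Bit 14: 1 × 2^14 = 16384
Sum = 4 + 8 + 128 + 512 + 1024 + 2048 + 16384
= 20108


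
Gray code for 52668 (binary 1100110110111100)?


Binary: 1100110110111100
Gray code: G = B XOR (B >> 1)
B >> 1 = 0110011011011110
1100110110111100 XOR 0110011011011110:
  1 XOR 0 = 1
  1 XOR 1 = 0
  0 XOR 1 = 1
  0 XOR 0 = 0
  1 XOR 0 = 1
  1 XOR 1 = 0
  0 XOR 1 = 1
  1 XOR 0 = 1
  1 XOR 1 = 0
  0 XOR 1 = 1
  1 XOR 0 = 1
  1 XOR 1 = 0
  1 XOR 1 = 0
  1 XOR 1 = 0
  0 XOR 1 = 1
  0 XOR 0 = 0
= 1010101101100010


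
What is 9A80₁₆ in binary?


Each hex digit → 4 binary bits:
  9 = 1001
  A = 1010
  8 = 1000
  0 = 0000
Concatenate: 1001 1010 1000 0000
= 1001101010000000


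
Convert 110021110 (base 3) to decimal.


Positional values (base 3):
  0 × 3^0 = 0 × 1 = 0
  1 × 3^1 = 1 × 3 = 3
  1 × 3^2 = 1 × 9 = 9
  1 × 3^3 = 1 × 27 = 27
  2 × 3^4 = 2 × 81 = 162
  0 × 3^5 = 0 × 243 = 0
  0 × 3^6 = 0 × 729 = 0
  1 × 3^7 = 1 × 2187 = 2187
  1 × 3^8 = 1 × 6561 = 6561
Sum = 0 + 3 + 9 + 27 + 162 + 0 + 0 + 2187 + 6561
= 8949


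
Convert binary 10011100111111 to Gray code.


Binary: 10011100111111
Gray code: G = B XOR (B >> 1)
B >> 1 = 01001110011111
10011100111111 XOR 01001110011111:
  1 XOR 0 = 1
  0 XOR 1 = 1
  0 XOR 0 = 0
  1 XOR 0 = 1
  1 XOR 1 = 0
  1 XOR 1 = 0
  0 XOR 1 = 1
  0 XOR 0 = 0
  1 XOR 0 = 1
  1 XOR 1 = 0
  1 XOR 1 = 0
  1 XOR 1 = 0
  1 XOR 1 = 0
  1 XOR 1 = 0
= 11010010100000


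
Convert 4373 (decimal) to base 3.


Divide by 3 repeatedly:
4373 ÷ 3 = 1457 remainder 2
1457 ÷ 3 = 485 remainder 2
485 ÷ 3 = 161 remainder 2
161 ÷ 3 = 53 remainder 2
53 ÷ 3 = 17 remainder 2
17 ÷ 3 = 5 remainder 2
5 ÷ 3 = 1 remainder 2
1 ÷ 3 = 0 remainder 1
Reading remainders bottom-up:
= 12222222


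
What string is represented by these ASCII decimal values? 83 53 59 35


Codes (decimal): 83 53 59 35
Per-code ASCII lookup:
  83  (range 65-90: uppercase, 83 - 65 = 18) → 'S'
  53  (range 48-57: digits, 53 - 48 = 5) → '5'
  59  (special character) → ';'
  35  (special character) → '#'
= 'S5;#'


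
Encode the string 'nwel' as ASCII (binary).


String: 'nwel'  (4 characters)
Per-character ASCII lookup:
  'n': lowercase starts at 97: 'n' = 97 + 13 = 110 → 1101110
  'w': lowercase starts at 97: 'w' = 97 + 22 = 119 → 1110111
  'e': lowercase starts at 97: 'e' = 97 + 4 = 101 → 1100101
  'l': lowercase starts at 97: 'l' = 97 + 11 = 108 → 1101100
= 1101110 1110111 1100101 1101100


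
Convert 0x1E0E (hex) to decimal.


Positional values:
Position 0: E × 16^0 = 14 × 1 = 14
Position 1: 0 × 16^1 = 0 × 16 = 0
Position 2: E × 16^2 = 14 × 256 = 3584
Position 3: 1 × 16^3 = 1 × 4096 = 4096
Sum = 14 + 0 + 3584 + 4096
= 7694


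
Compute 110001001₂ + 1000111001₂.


Align and add column by column (LSB to MSB, carry propagating):
  00110001001
+ 01000111001
  -----------
  col 0: 1 + 1 + 0 (carry in) = 2 → bit 0, carry out 1
  col 1: 0 + 0 + 1 (carry in) = 1 → bit 1, carry out 0
  col 2: 0 + 0 + 0 (carry in) = 0 → bit 0, carry out 0
  col 3: 1 + 1 + 0 (carry in) = 2 → bit 0, carry out 1
  col 4: 0 + 1 + 1 (carry in) = 2 → bit 0, carry out 1
  col 5: 0 + 1 + 1 (carry in) = 2 → bit 0, carry out 1
  col 6: 0 + 0 + 1 (carry in) = 1 → bit 1, carry out 0
  col 7: 1 + 0 + 0 (carry in) = 1 → bit 1, carry out 0
  col 8: 1 + 0 + 0 (carry in) = 1 → bit 1, carry out 0
  col 9: 0 + 1 + 0 (carry in) = 1 → bit 1, carry out 0
  col 10: 0 + 0 + 0 (carry in) = 0 → bit 0, carry out 0
Reading bits MSB→LSB: 01111000010
Strip leading zeros: 1111000010
= 1111000010


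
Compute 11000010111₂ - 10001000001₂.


Align and subtract column by column (LSB to MSB, borrowing when needed):
  11000010111
- 10001000001
  -----------
  col 0: (1 - 0 borrow-in) - 1 → 1 - 1 = 0, borrow out 0
  col 1: (1 - 0 borrow-in) - 0 → 1 - 0 = 1, borrow out 0
  col 2: (1 - 0 borrow-in) - 0 → 1 - 0 = 1, borrow out 0
  col 3: (0 - 0 borrow-in) - 0 → 0 - 0 = 0, borrow out 0
  col 4: (1 - 0 borrow-in) - 0 → 1 - 0 = 1, borrow out 0
  col 5: (0 - 0 borrow-in) - 0 → 0 - 0 = 0, borrow out 0
  col 6: (0 - 0 borrow-in) - 1 → borrow from next column: (0+2) - 1 = 1, borrow out 1
  col 7: (0 - 1 borrow-in) - 0 → borrow from next column: (-1+2) - 0 = 1, borrow out 1
  col 8: (0 - 1 borrow-in) - 0 → borrow from next column: (-1+2) - 0 = 1, borrow out 1
  col 9: (1 - 1 borrow-in) - 0 → 0 - 0 = 0, borrow out 0
  col 10: (1 - 0 borrow-in) - 1 → 1 - 1 = 0, borrow out 0
Reading bits MSB→LSB: 00111010110
Strip leading zeros: 111010110
= 111010110


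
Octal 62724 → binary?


Each octal digit → 3 binary bits:
  6 = 110
  2 = 010
  7 = 111
  2 = 010
  4 = 100
Concatenate: 110 010 111 010 100
= 110010111010100


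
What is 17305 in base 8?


Divide by 8 repeatedly:
17305 ÷ 8 = 2163 remainder 1
2163 ÷ 8 = 270 remainder 3
270 ÷ 8 = 33 remainder 6
33 ÷ 8 = 4 remainder 1
4 ÷ 8 = 0 remainder 4
Reading remainders bottom-up:
= 0o41631


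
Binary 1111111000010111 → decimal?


Positional values:
Bit 0: 1 × 2^0 = 1
Bit 1: 1 × 2^1 = 2
Bit 2: 1 × 2^2 = 4
Bit 4: 1 × 2^4 = 16
Bit 9: 1 × 2^9 = 512
Bit 10: 1 × 2^10 = 1024
Bit 11: 1 × 2^11 = 2048
Bit 12: 1 × 2^12 = 4096
Bit 13: 1 × 2^13 = 8192
Bit 14: 1 × 2^14 = 16384
Bit 15: 1 × 2^15 = 32768
Sum = 1 + 2 + 4 + 16 + 512 + 1024 + 2048 + 4096 + 8192 + 16384 + 32768
= 65047


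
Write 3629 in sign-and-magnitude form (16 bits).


Sign bit: 0 (positive)
Magnitude: 3629 = 000111000101101
= 0000111000101101


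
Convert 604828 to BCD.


Each digit → 4-bit binary:
  6 → 0110
  0 → 0000
  4 → 0100
  8 → 1000
  2 → 0010
  8 → 1000
= 0110 0000 0100 1000 0010 1000


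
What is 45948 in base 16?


Divide by 16 repeatedly:
45948 ÷ 16 = 2871 remainder 12 (C)
2871 ÷ 16 = 179 remainder 7 (7)
179 ÷ 16 = 11 remainder 3 (3)
11 ÷ 16 = 0 remainder 11 (B)
Reading remainders bottom-up:
= 0xB37C


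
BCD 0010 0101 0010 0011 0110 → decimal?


Each 4-bit group → digit:
  0010 → 2
  0101 → 5
  0010 → 2
  0011 → 3
  0110 → 6
= 25236


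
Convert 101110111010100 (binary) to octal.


Group into 3-bit groups: 101110111010100
  101 = 5
  110 = 6
  111 = 7
  010 = 2
  100 = 4
= 0o56724


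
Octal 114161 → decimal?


Positional values:
Position 0: 1 × 8^0 = 1
Position 1: 6 × 8^1 = 48
Position 2: 1 × 8^2 = 64
Position 3: 4 × 8^3 = 2048
Position 4: 1 × 8^4 = 4096
Position 5: 1 × 8^5 = 32768
Sum = 1 + 48 + 64 + 2048 + 4096 + 32768
= 39025


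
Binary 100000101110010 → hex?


Group into 4-bit nibbles: 0100000101110010
  0100 = 4
  0001 = 1
  0111 = 7
  0010 = 2
= 0x4172


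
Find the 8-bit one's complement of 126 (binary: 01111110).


Original: 01111110
Invert all bits:
  bit 0: 0 → 1
  bit 1: 1 → 0
  bit 2: 1 → 0
  bit 3: 1 → 0
  bit 4: 1 → 0
  bit 5: 1 → 0
  bit 6: 1 → 0
  bit 7: 0 → 1
= 10000001


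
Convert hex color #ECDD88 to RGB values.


Hex: #ECDD88
R = EC₁₆ = 236
G = DD₁₆ = 221
B = 88₁₆ = 136
= RGB(236, 221, 136)


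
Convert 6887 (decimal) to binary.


Divide by 2 repeatedly:
6887 ÷ 2 = 3443 remainder 1
3443 ÷ 2 = 1721 remainder 1
1721 ÷ 2 = 860 remainder 1
860 ÷ 2 = 430 remainder 0
430 ÷ 2 = 215 remainder 0
215 ÷ 2 = 107 remainder 1
107 ÷ 2 = 53 remainder 1
53 ÷ 2 = 26 remainder 1
26 ÷ 2 = 13 remainder 0
13 ÷ 2 = 6 remainder 1
6 ÷ 2 = 3 remainder 0
3 ÷ 2 = 1 remainder 1
1 ÷ 2 = 0 remainder 1
Reading remainders bottom-up:
= 1101011100111


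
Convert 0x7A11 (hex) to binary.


Each hex digit → 4 binary bits:
  7 = 0111
  A = 1010
  1 = 0001
  1 = 0001
Concatenate: 0111 1010 0001 0001
= 0111101000010001


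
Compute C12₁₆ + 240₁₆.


Align and add column by column (LSB to MSB, each column mod 16 with carry):
  0C12
+ 0240
  ----
  col 0: 2(2) + 0(0) + 0 (carry in) = 2 → 2(2), carry out 0
  col 1: 1(1) + 4(4) + 0 (carry in) = 5 → 5(5), carry out 0
  col 2: C(12) + 2(2) + 0 (carry in) = 14 → E(14), carry out 0
  col 3: 0(0) + 0(0) + 0 (carry in) = 0 → 0(0), carry out 0
Reading digits MSB→LSB: 0E52
Strip leading zeros: E52
= 0xE52


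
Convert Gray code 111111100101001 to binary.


Gray code: 111111100101001
MSB stays the same: 1
Each subsequent bit = prev_binary XOR current_gray:
  B[1] = 1 XOR 1 = 0
  B[2] = 0 XOR 1 = 1
  B[3] = 1 XOR 1 = 0
  B[4] = 0 XOR 1 = 1
  B[5] = 1 XOR 1 = 0
  B[6] = 0 XOR 1 = 1
  B[7] = 1 XOR 0 = 1
  B[8] = 1 XOR 0 = 1
  B[9] = 1 XOR 1 = 0
  B[10] = 0 XOR 0 = 0
  B[11] = 0 XOR 1 = 1
  B[12] = 1 XOR 0 = 1
  B[13] = 1 XOR 0 = 1
  B[14] = 1 XOR 1 = 0
= 101010111001110 (21966 decimal)


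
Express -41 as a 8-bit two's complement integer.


Original: 00101001
Step 1 - Invert all bits: 11010110
Step 2 - Add 1: 11010110 + 1
= 11010111 (represents -41)


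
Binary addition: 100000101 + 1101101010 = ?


Align and add column by column (LSB to MSB, carry propagating):
  00100000101
+ 01101101010
  -----------
  col 0: 1 + 0 + 0 (carry in) = 1 → bit 1, carry out 0
  col 1: 0 + 1 + 0 (carry in) = 1 → bit 1, carry out 0
  col 2: 1 + 0 + 0 (carry in) = 1 → bit 1, carry out 0
  col 3: 0 + 1 + 0 (carry in) = 1 → bit 1, carry out 0
  col 4: 0 + 0 + 0 (carry in) = 0 → bit 0, carry out 0
  col 5: 0 + 1 + 0 (carry in) = 1 → bit 1, carry out 0
  col 6: 0 + 1 + 0 (carry in) = 1 → bit 1, carry out 0
  col 7: 0 + 0 + 0 (carry in) = 0 → bit 0, carry out 0
  col 8: 1 + 1 + 0 (carry in) = 2 → bit 0, carry out 1
  col 9: 0 + 1 + 1 (carry in) = 2 → bit 0, carry out 1
  col 10: 0 + 0 + 1 (carry in) = 1 → bit 1, carry out 0
Reading bits MSB→LSB: 10001101111
Strip leading zeros: 10001101111
= 10001101111


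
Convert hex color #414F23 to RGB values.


Hex: #414F23
R = 41₁₆ = 65
G = 4F₁₆ = 79
B = 23₁₆ = 35
= RGB(65, 79, 35)


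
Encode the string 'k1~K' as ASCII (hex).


String: 'k1~K'  (4 characters)
Per-character ASCII lookup:
  'k': lowercase starts at 97: 'k' = 97 + 10 = 107 → 0x6B
  '1': digits start at 48: '1' = 48 + 1 = 49 → 0x31
  '~': special character: '~' = 126 → 0x7E
  'K': uppercase starts at 65: 'K' = 65 + 10 = 75 → 0x4B
= 0x6B 0x31 0x7E 0x4B


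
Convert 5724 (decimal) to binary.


Divide by 2 repeatedly:
5724 ÷ 2 = 2862 remainder 0
2862 ÷ 2 = 1431 remainder 0
1431 ÷ 2 = 715 remainder 1
715 ÷ 2 = 357 remainder 1
357 ÷ 2 = 178 remainder 1
178 ÷ 2 = 89 remainder 0
89 ÷ 2 = 44 remainder 1
44 ÷ 2 = 22 remainder 0
22 ÷ 2 = 11 remainder 0
11 ÷ 2 = 5 remainder 1
5 ÷ 2 = 2 remainder 1
2 ÷ 2 = 1 remainder 0
1 ÷ 2 = 0 remainder 1
Reading remainders bottom-up:
= 1011001011100


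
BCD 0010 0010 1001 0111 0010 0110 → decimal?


Each 4-bit group → digit:
  0010 → 2
  0010 → 2
  1001 → 9
  0111 → 7
  0010 → 2
  0110 → 6
= 229726


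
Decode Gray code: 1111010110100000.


Gray code: 1111010110100000
MSB stays the same: 1
Each subsequent bit = prev_binary XOR current_gray:
  B[1] = 1 XOR 1 = 0
  B[2] = 0 XOR 1 = 1
  B[3] = 1 XOR 1 = 0
  B[4] = 0 XOR 0 = 0
  B[5] = 0 XOR 1 = 1
  B[6] = 1 XOR 0 = 1
  B[7] = 1 XOR 1 = 0
  B[8] = 0 XOR 1 = 1
  B[9] = 1 XOR 0 = 1
  B[10] = 1 XOR 1 = 0
  B[11] = 0 XOR 0 = 0
  B[12] = 0 XOR 0 = 0
  B[13] = 0 XOR 0 = 0
  B[14] = 0 XOR 0 = 0
  B[15] = 0 XOR 0 = 0
= 1010011011000000 (42688 decimal)


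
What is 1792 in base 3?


Divide by 3 repeatedly:
1792 ÷ 3 = 597 remainder 1
597 ÷ 3 = 199 remainder 0
199 ÷ 3 = 66 remainder 1
66 ÷ 3 = 22 remainder 0
22 ÷ 3 = 7 remainder 1
7 ÷ 3 = 2 remainder 1
2 ÷ 3 = 0 remainder 2
Reading remainders bottom-up:
= 2110101


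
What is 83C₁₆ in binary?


Each hex digit → 4 binary bits:
  8 = 1000
  3 = 0011
  C = 1100
Concatenate: 1000 0011 1100
= 100000111100


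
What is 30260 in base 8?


Divide by 8 repeatedly:
30260 ÷ 8 = 3782 remainder 4
3782 ÷ 8 = 472 remainder 6
472 ÷ 8 = 59 remainder 0
59 ÷ 8 = 7 remainder 3
7 ÷ 8 = 0 remainder 7
Reading remainders bottom-up:
= 0o73064


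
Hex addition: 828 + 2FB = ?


Align and add column by column (LSB to MSB, each column mod 16 with carry):
  0828
+ 02FB
  ----
  col 0: 8(8) + B(11) + 0 (carry in) = 19 → 3(3), carry out 1
  col 1: 2(2) + F(15) + 1 (carry in) = 18 → 2(2), carry out 1
  col 2: 8(8) + 2(2) + 1 (carry in) = 11 → B(11), carry out 0
  col 3: 0(0) + 0(0) + 0 (carry in) = 0 → 0(0), carry out 0
Reading digits MSB→LSB: 0B23
Strip leading zeros: B23
= 0xB23


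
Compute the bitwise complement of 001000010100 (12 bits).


Original: 001000010100
Invert all bits:
  bit 0: 0 → 1
  bit 1: 0 → 1
  bit 2: 1 → 0
  bit 3: 0 → 1
  bit 4: 0 → 1
  bit 5: 0 → 1
  bit 6: 0 → 1
  bit 7: 1 → 0
  bit 8: 0 → 1
  bit 9: 1 → 0
  bit 10: 0 → 1
  bit 11: 0 → 1
= 110111101011


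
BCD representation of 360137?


Each digit → 4-bit binary:
  3 → 0011
  6 → 0110
  0 → 0000
  1 → 0001
  3 → 0011
  7 → 0111
= 0011 0110 0000 0001 0011 0111


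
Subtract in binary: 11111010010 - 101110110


Align and subtract column by column (LSB to MSB, borrowing when needed):
  11111010010
- 00101110110
  -----------
  col 0: (0 - 0 borrow-in) - 0 → 0 - 0 = 0, borrow out 0
  col 1: (1 - 0 borrow-in) - 1 → 1 - 1 = 0, borrow out 0
  col 2: (0 - 0 borrow-in) - 1 → borrow from next column: (0+2) - 1 = 1, borrow out 1
  col 3: (0 - 1 borrow-in) - 0 → borrow from next column: (-1+2) - 0 = 1, borrow out 1
  col 4: (1 - 1 borrow-in) - 1 → borrow from next column: (0+2) - 1 = 1, borrow out 1
  col 5: (0 - 1 borrow-in) - 1 → borrow from next column: (-1+2) - 1 = 0, borrow out 1
  col 6: (1 - 1 borrow-in) - 1 → borrow from next column: (0+2) - 1 = 1, borrow out 1
  col 7: (1 - 1 borrow-in) - 0 → 0 - 0 = 0, borrow out 0
  col 8: (1 - 0 borrow-in) - 1 → 1 - 1 = 0, borrow out 0
  col 9: (1 - 0 borrow-in) - 0 → 1 - 0 = 1, borrow out 0
  col 10: (1 - 0 borrow-in) - 0 → 1 - 0 = 1, borrow out 0
Reading bits MSB→LSB: 11001011100
Strip leading zeros: 11001011100
= 11001011100


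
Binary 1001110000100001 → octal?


Group into 3-bit groups: 001001110000100001
  001 = 1
  001 = 1
  110 = 6
  000 = 0
  100 = 4
  001 = 1
= 0o116041


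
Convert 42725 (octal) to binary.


Each octal digit → 3 binary bits:
  4 = 100
  2 = 010
  7 = 111
  2 = 010
  5 = 101
Concatenate: 100 010 111 010 101
= 100010111010101


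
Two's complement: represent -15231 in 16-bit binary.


Original: 0011101101111111
Step 1 - Invert all bits: 1100010010000000
Step 2 - Add 1: 1100010010000000 + 1
= 1100010010000001 (represents -15231)


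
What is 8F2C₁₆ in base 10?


Positional values:
Position 0: C × 16^0 = 12 × 1 = 12
Position 1: 2 × 16^1 = 2 × 16 = 32
Position 2: F × 16^2 = 15 × 256 = 3840
Position 3: 8 × 16^3 = 8 × 4096 = 32768
Sum = 12 + 32 + 3840 + 32768
= 36652


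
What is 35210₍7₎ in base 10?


Positional values (base 7):
  0 × 7^0 = 0 × 1 = 0
  1 × 7^1 = 1 × 7 = 7
  2 × 7^2 = 2 × 49 = 98
  5 × 7^3 = 5 × 343 = 1715
  3 × 7^4 = 3 × 2401 = 7203
Sum = 0 + 7 + 98 + 1715 + 7203
= 9023


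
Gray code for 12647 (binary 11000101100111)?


Binary: 11000101100111
Gray code: G = B XOR (B >> 1)
B >> 1 = 01100010110011
11000101100111 XOR 01100010110011:
  1 XOR 0 = 1
  1 XOR 1 = 0
  0 XOR 1 = 1
  0 XOR 0 = 0
  0 XOR 0 = 0
  1 XOR 0 = 1
  0 XOR 1 = 1
  1 XOR 0 = 1
  1 XOR 1 = 0
  0 XOR 1 = 1
  0 XOR 0 = 0
  1 XOR 0 = 1
  1 XOR 1 = 0
  1 XOR 1 = 0
= 10100111010100


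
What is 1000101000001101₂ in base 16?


Group into 4-bit nibbles: 1000101000001101
  1000 = 8
  1010 = A
  0000 = 0
  1101 = D
= 0x8A0D


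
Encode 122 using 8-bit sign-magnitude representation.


Sign bit: 0 (positive)
Magnitude: 122 = 1111010
= 01111010


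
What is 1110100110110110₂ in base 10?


Positional values:
Bit 1: 1 × 2^1 = 2
Bit 2: 1 × 2^2 = 4
Bit 4: 1 × 2^4 = 16
Bit 5: 1 × 2^5 = 32
Bit 7: 1 × 2^7 = 128
Bit 8: 1 × 2^8 = 256
Bit 11: 1 × 2^11 = 2048
Bit 13: 1 × 2^13 = 8192
Bit 14: 1 × 2^14 = 16384
Bit 15: 1 × 2^15 = 32768
Sum = 2 + 4 + 16 + 32 + 128 + 256 + 2048 + 8192 + 16384 + 32768
= 59830


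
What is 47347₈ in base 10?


Positional values:
Position 0: 7 × 8^0 = 7
Position 1: 4 × 8^1 = 32
Position 2: 3 × 8^2 = 192
Position 3: 7 × 8^3 = 3584
Position 4: 4 × 8^4 = 16384
Sum = 7 + 32 + 192 + 3584 + 16384
= 20199


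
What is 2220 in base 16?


Divide by 16 repeatedly:
2220 ÷ 16 = 138 remainder 12 (C)
138 ÷ 16 = 8 remainder 10 (A)
8 ÷ 16 = 0 remainder 8 (8)
Reading remainders bottom-up:
= 0x8AC


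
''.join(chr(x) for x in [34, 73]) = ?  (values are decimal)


Codes (decimal): 34 73
Per-code ASCII lookup:
  34  (special character) → '"'
  73  (range 65-90: uppercase, 73 - 65 = 8) → 'I'
= '"I'


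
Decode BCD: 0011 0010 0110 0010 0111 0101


Each 4-bit group → digit:
  0011 → 3
  0010 → 2
  0110 → 6
  0010 → 2
  0111 → 7
  0101 → 5
= 326275


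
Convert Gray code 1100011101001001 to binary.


Gray code: 1100011101001001
MSB stays the same: 1
Each subsequent bit = prev_binary XOR current_gray:
  B[1] = 1 XOR 1 = 0
  B[2] = 0 XOR 0 = 0
  B[3] = 0 XOR 0 = 0
  B[4] = 0 XOR 0 = 0
  B[5] = 0 XOR 1 = 1
  B[6] = 1 XOR 1 = 0
  B[7] = 0 XOR 1 = 1
  B[8] = 1 XOR 0 = 1
  B[9] = 1 XOR 1 = 0
  B[10] = 0 XOR 0 = 0
  B[11] = 0 XOR 0 = 0
  B[12] = 0 XOR 1 = 1
  B[13] = 1 XOR 0 = 1
  B[14] = 1 XOR 0 = 1
  B[15] = 1 XOR 1 = 0
= 1000010110001110 (34190 decimal)


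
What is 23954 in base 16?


Divide by 16 repeatedly:
23954 ÷ 16 = 1497 remainder 2 (2)
1497 ÷ 16 = 93 remainder 9 (9)
93 ÷ 16 = 5 remainder 13 (D)
5 ÷ 16 = 0 remainder 5 (5)
Reading remainders bottom-up:
= 0x5D92


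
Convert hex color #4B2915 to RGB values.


Hex: #4B2915
R = 4B₁₆ = 75
G = 29₁₆ = 41
B = 15₁₆ = 21
= RGB(75, 41, 21)


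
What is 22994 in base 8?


Divide by 8 repeatedly:
22994 ÷ 8 = 2874 remainder 2
2874 ÷ 8 = 359 remainder 2
359 ÷ 8 = 44 remainder 7
44 ÷ 8 = 5 remainder 4
5 ÷ 8 = 0 remainder 5
Reading remainders bottom-up:
= 0o54722


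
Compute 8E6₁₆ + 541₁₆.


Align and add column by column (LSB to MSB, each column mod 16 with carry):
  08E6
+ 0541
  ----
  col 0: 6(6) + 1(1) + 0 (carry in) = 7 → 7(7), carry out 0
  col 1: E(14) + 4(4) + 0 (carry in) = 18 → 2(2), carry out 1
  col 2: 8(8) + 5(5) + 1 (carry in) = 14 → E(14), carry out 0
  col 3: 0(0) + 0(0) + 0 (carry in) = 0 → 0(0), carry out 0
Reading digits MSB→LSB: 0E27
Strip leading zeros: E27
= 0xE27


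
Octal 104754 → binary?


Each octal digit → 3 binary bits:
  1 = 001
  0 = 000
  4 = 100
  7 = 111
  5 = 101
  4 = 100
Concatenate: 001 000 100 111 101 100
= 001000100111101100


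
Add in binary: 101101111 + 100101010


Align and add column by column (LSB to MSB, carry propagating):
  0101101111
+ 0100101010
  ----------
  col 0: 1 + 0 + 0 (carry in) = 1 → bit 1, carry out 0
  col 1: 1 + 1 + 0 (carry in) = 2 → bit 0, carry out 1
  col 2: 1 + 0 + 1 (carry in) = 2 → bit 0, carry out 1
  col 3: 1 + 1 + 1 (carry in) = 3 → bit 1, carry out 1
  col 4: 0 + 0 + 1 (carry in) = 1 → bit 1, carry out 0
  col 5: 1 + 1 + 0 (carry in) = 2 → bit 0, carry out 1
  col 6: 1 + 0 + 1 (carry in) = 2 → bit 0, carry out 1
  col 7: 0 + 0 + 1 (carry in) = 1 → bit 1, carry out 0
  col 8: 1 + 1 + 0 (carry in) = 2 → bit 0, carry out 1
  col 9: 0 + 0 + 1 (carry in) = 1 → bit 1, carry out 0
Reading bits MSB→LSB: 1010011001
Strip leading zeros: 1010011001
= 1010011001


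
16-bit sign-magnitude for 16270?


Sign bit: 0 (positive)
Magnitude: 16270 = 011111110001110
= 0011111110001110


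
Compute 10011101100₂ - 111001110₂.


Align and subtract column by column (LSB to MSB, borrowing when needed):
  10011101100
- 00111001110
  -----------
  col 0: (0 - 0 borrow-in) - 0 → 0 - 0 = 0, borrow out 0
  col 1: (0 - 0 borrow-in) - 1 → borrow from next column: (0+2) - 1 = 1, borrow out 1
  col 2: (1 - 1 borrow-in) - 1 → borrow from next column: (0+2) - 1 = 1, borrow out 1
  col 3: (1 - 1 borrow-in) - 1 → borrow from next column: (0+2) - 1 = 1, borrow out 1
  col 4: (0 - 1 borrow-in) - 0 → borrow from next column: (-1+2) - 0 = 1, borrow out 1
  col 5: (1 - 1 borrow-in) - 0 → 0 - 0 = 0, borrow out 0
  col 6: (1 - 0 borrow-in) - 1 → 1 - 1 = 0, borrow out 0
  col 7: (1 - 0 borrow-in) - 1 → 1 - 1 = 0, borrow out 0
  col 8: (0 - 0 borrow-in) - 1 → borrow from next column: (0+2) - 1 = 1, borrow out 1
  col 9: (0 - 1 borrow-in) - 0 → borrow from next column: (-1+2) - 0 = 1, borrow out 1
  col 10: (1 - 1 borrow-in) - 0 → 0 - 0 = 0, borrow out 0
Reading bits MSB→LSB: 01100011110
Strip leading zeros: 1100011110
= 1100011110


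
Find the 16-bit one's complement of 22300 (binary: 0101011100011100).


Original: 0101011100011100
Invert all bits:
  bit 0: 0 → 1
  bit 1: 1 → 0
  bit 2: 0 → 1
  bit 3: 1 → 0
  bit 4: 0 → 1
  bit 5: 1 → 0
  bit 6: 1 → 0
  bit 7: 1 → 0
  bit 8: 0 → 1
  bit 9: 0 → 1
  bit 10: 0 → 1
  bit 11: 1 → 0
  bit 12: 1 → 0
  bit 13: 1 → 0
  bit 14: 0 → 1
  bit 15: 0 → 1
= 1010100011100011


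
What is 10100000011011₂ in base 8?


Group into 3-bit groups: 010100000011011
  010 = 2
  100 = 4
  000 = 0
  011 = 3
  011 = 3
= 0o24033


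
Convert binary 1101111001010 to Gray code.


Binary: 1101111001010
Gray code: G = B XOR (B >> 1)
B >> 1 = 0110111100101
1101111001010 XOR 0110111100101:
  1 XOR 0 = 1
  1 XOR 1 = 0
  0 XOR 1 = 1
  1 XOR 0 = 1
  1 XOR 1 = 0
  1 XOR 1 = 0
  1 XOR 1 = 0
  0 XOR 1 = 1
  0 XOR 0 = 0
  1 XOR 0 = 1
  0 XOR 1 = 1
  1 XOR 0 = 1
  0 XOR 1 = 1
= 1011000101111


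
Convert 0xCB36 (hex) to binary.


Each hex digit → 4 binary bits:
  C = 1100
  B = 1011
  3 = 0011
  6 = 0110
Concatenate: 1100 1011 0011 0110
= 1100101100110110


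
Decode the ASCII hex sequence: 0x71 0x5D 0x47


Codes (hex): 0x71 0x5D 0x47
Per-code ASCII lookup:
  0x71 = 113  (range 97-122: lowercase, 113 - 97 = 16) → 'q'
  0x5D = 93  (special character) → ']'
  0x47 = 71  (range 65-90: uppercase, 71 - 65 = 6) → 'G'
= 'q]G'


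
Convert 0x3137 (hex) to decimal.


Positional values:
Position 0: 7 × 16^0 = 7 × 1 = 7
Position 1: 3 × 16^1 = 3 × 16 = 48
Position 2: 1 × 16^2 = 1 × 256 = 256
Position 3: 3 × 16^3 = 3 × 4096 = 12288
Sum = 7 + 48 + 256 + 12288
= 12599


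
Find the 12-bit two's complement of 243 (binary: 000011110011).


Original: 000011110011
Step 1 - Invert all bits: 111100001100
Step 2 - Add 1: 111100001100 + 1
= 111100001101 (represents -243)


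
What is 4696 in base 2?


Divide by 2 repeatedly:
4696 ÷ 2 = 2348 remainder 0
2348 ÷ 2 = 1174 remainder 0
1174 ÷ 2 = 587 remainder 0
587 ÷ 2 = 293 remainder 1
293 ÷ 2 = 146 remainder 1
146 ÷ 2 = 73 remainder 0
73 ÷ 2 = 36 remainder 1
36 ÷ 2 = 18 remainder 0
18 ÷ 2 = 9 remainder 0
9 ÷ 2 = 4 remainder 1
4 ÷ 2 = 2 remainder 0
2 ÷ 2 = 1 remainder 0
1 ÷ 2 = 0 remainder 1
Reading remainders bottom-up:
= 1001001011000


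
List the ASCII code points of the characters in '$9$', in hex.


String: '$9$'  (3 characters)
Per-character ASCII lookup:
  '$': special character: '$' = 36 → 0x24
  '9': digits start at 48: '9' = 48 + 9 = 57 → 0x39
  '$': special character: '$' = 36 → 0x24
= 0x24 0x39 0x24


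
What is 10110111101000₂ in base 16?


Group into 4-bit nibbles: 0010110111101000
  0010 = 2
  1101 = D
  1110 = E
  1000 = 8
= 0x2DE8


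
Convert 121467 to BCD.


Each digit → 4-bit binary:
  1 → 0001
  2 → 0010
  1 → 0001
  4 → 0100
  6 → 0110
  7 → 0111
= 0001 0010 0001 0100 0110 0111


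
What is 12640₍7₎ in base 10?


Positional values (base 7):
  0 × 7^0 = 0 × 1 = 0
  4 × 7^1 = 4 × 7 = 28
  6 × 7^2 = 6 × 49 = 294
  2 × 7^3 = 2 × 343 = 686
  1 × 7^4 = 1 × 2401 = 2401
Sum = 0 + 28 + 294 + 686 + 2401
= 3409


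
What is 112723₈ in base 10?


Positional values:
Position 0: 3 × 8^0 = 3
Position 1: 2 × 8^1 = 16
Position 2: 7 × 8^2 = 448
Position 3: 2 × 8^3 = 1024
Position 4: 1 × 8^4 = 4096
Position 5: 1 × 8^5 = 32768
Sum = 3 + 16 + 448 + 1024 + 4096 + 32768
= 38355


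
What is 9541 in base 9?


Divide by 9 repeatedly:
9541 ÷ 9 = 1060 remainder 1
1060 ÷ 9 = 117 remainder 7
117 ÷ 9 = 13 remainder 0
13 ÷ 9 = 1 remainder 4
1 ÷ 9 = 0 remainder 1
Reading remainders bottom-up:
= 14071


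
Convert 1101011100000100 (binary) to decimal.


Positional values:
Bit 2: 1 × 2^2 = 4
Bit 8: 1 × 2^8 = 256
Bit 9: 1 × 2^9 = 512
Bit 10: 1 × 2^10 = 1024
Bit 12: 1 × 2^12 = 4096
Bit 14: 1 × 2^14 = 16384
Bit 15: 1 × 2^15 = 32768
Sum = 4 + 256 + 512 + 1024 + 4096 + 16384 + 32768
= 55044


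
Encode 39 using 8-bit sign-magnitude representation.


Sign bit: 0 (positive)
Magnitude: 39 = 0100111
= 00100111


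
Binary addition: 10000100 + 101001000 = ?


Align and add column by column (LSB to MSB, carry propagating):
  0010000100
+ 0101001000
  ----------
  col 0: 0 + 0 + 0 (carry in) = 0 → bit 0, carry out 0
  col 1: 0 + 0 + 0 (carry in) = 0 → bit 0, carry out 0
  col 2: 1 + 0 + 0 (carry in) = 1 → bit 1, carry out 0
  col 3: 0 + 1 + 0 (carry in) = 1 → bit 1, carry out 0
  col 4: 0 + 0 + 0 (carry in) = 0 → bit 0, carry out 0
  col 5: 0 + 0 + 0 (carry in) = 0 → bit 0, carry out 0
  col 6: 0 + 1 + 0 (carry in) = 1 → bit 1, carry out 0
  col 7: 1 + 0 + 0 (carry in) = 1 → bit 1, carry out 0
  col 8: 0 + 1 + 0 (carry in) = 1 → bit 1, carry out 0
  col 9: 0 + 0 + 0 (carry in) = 0 → bit 0, carry out 0
Reading bits MSB→LSB: 0111001100
Strip leading zeros: 111001100
= 111001100


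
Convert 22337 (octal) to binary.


Each octal digit → 3 binary bits:
  2 = 010
  2 = 010
  3 = 011
  3 = 011
  7 = 111
Concatenate: 010 010 011 011 111
= 010010011011111


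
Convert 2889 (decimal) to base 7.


Divide by 7 repeatedly:
2889 ÷ 7 = 412 remainder 5
412 ÷ 7 = 58 remainder 6
58 ÷ 7 = 8 remainder 2
8 ÷ 7 = 1 remainder 1
1 ÷ 7 = 0 remainder 1
Reading remainders bottom-up:
= 11265


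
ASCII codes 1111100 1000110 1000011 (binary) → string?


Codes (binary): 1111100 1000110 1000011
Per-code ASCII lookup:
  1111100 = 124  (special character) → '|'
  1000110 = 70  (range 65-90: uppercase, 70 - 65 = 5) → 'F'
  1000011 = 67  (range 65-90: uppercase, 67 - 65 = 2) → 'C'
= '|FC'


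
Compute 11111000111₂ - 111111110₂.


Align and subtract column by column (LSB to MSB, borrowing when needed):
  11111000111
- 00111111110
  -----------
  col 0: (1 - 0 borrow-in) - 0 → 1 - 0 = 1, borrow out 0
  col 1: (1 - 0 borrow-in) - 1 → 1 - 1 = 0, borrow out 0
  col 2: (1 - 0 borrow-in) - 1 → 1 - 1 = 0, borrow out 0
  col 3: (0 - 0 borrow-in) - 1 → borrow from next column: (0+2) - 1 = 1, borrow out 1
  col 4: (0 - 1 borrow-in) - 1 → borrow from next column: (-1+2) - 1 = 0, borrow out 1
  col 5: (0 - 1 borrow-in) - 1 → borrow from next column: (-1+2) - 1 = 0, borrow out 1
  col 6: (1 - 1 borrow-in) - 1 → borrow from next column: (0+2) - 1 = 1, borrow out 1
  col 7: (1 - 1 borrow-in) - 1 → borrow from next column: (0+2) - 1 = 1, borrow out 1
  col 8: (1 - 1 borrow-in) - 1 → borrow from next column: (0+2) - 1 = 1, borrow out 1
  col 9: (1 - 1 borrow-in) - 0 → 0 - 0 = 0, borrow out 0
  col 10: (1 - 0 borrow-in) - 0 → 1 - 0 = 1, borrow out 0
Reading bits MSB→LSB: 10111001001
Strip leading zeros: 10111001001
= 10111001001


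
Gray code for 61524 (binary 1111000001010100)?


Binary: 1111000001010100
Gray code: G = B XOR (B >> 1)
B >> 1 = 0111100000101010
1111000001010100 XOR 0111100000101010:
  1 XOR 0 = 1
  1 XOR 1 = 0
  1 XOR 1 = 0
  1 XOR 1 = 0
  0 XOR 1 = 1
  0 XOR 0 = 0
  0 XOR 0 = 0
  0 XOR 0 = 0
  0 XOR 0 = 0
  1 XOR 0 = 1
  0 XOR 1 = 1
  1 XOR 0 = 1
  0 XOR 1 = 1
  1 XOR 0 = 1
  0 XOR 1 = 1
  0 XOR 0 = 0
= 1000100001111110


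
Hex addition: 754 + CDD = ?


Align and add column by column (LSB to MSB, each column mod 16 with carry):
  0754
+ 0CDD
  ----
  col 0: 4(4) + D(13) + 0 (carry in) = 17 → 1(1), carry out 1
  col 1: 5(5) + D(13) + 1 (carry in) = 19 → 3(3), carry out 1
  col 2: 7(7) + C(12) + 1 (carry in) = 20 → 4(4), carry out 1
  col 3: 0(0) + 0(0) + 1 (carry in) = 1 → 1(1), carry out 0
Reading digits MSB→LSB: 1431
Strip leading zeros: 1431
= 0x1431


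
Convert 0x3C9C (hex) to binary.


Each hex digit → 4 binary bits:
  3 = 0011
  C = 1100
  9 = 1001
  C = 1100
Concatenate: 0011 1100 1001 1100
= 0011110010011100


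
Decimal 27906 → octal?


Divide by 8 repeatedly:
27906 ÷ 8 = 3488 remainder 2
3488 ÷ 8 = 436 remainder 0
436 ÷ 8 = 54 remainder 4
54 ÷ 8 = 6 remainder 6
6 ÷ 8 = 0 remainder 6
Reading remainders bottom-up:
= 0o66402


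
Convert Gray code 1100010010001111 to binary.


Gray code: 1100010010001111
MSB stays the same: 1
Each subsequent bit = prev_binary XOR current_gray:
  B[1] = 1 XOR 1 = 0
  B[2] = 0 XOR 0 = 0
  B[3] = 0 XOR 0 = 0
  B[4] = 0 XOR 0 = 0
  B[5] = 0 XOR 1 = 1
  B[6] = 1 XOR 0 = 1
  B[7] = 1 XOR 0 = 1
  B[8] = 1 XOR 1 = 0
  B[9] = 0 XOR 0 = 0
  B[10] = 0 XOR 0 = 0
  B[11] = 0 XOR 0 = 0
  B[12] = 0 XOR 1 = 1
  B[13] = 1 XOR 1 = 0
  B[14] = 0 XOR 1 = 1
  B[15] = 1 XOR 1 = 0
= 1000011100001010 (34570 decimal)


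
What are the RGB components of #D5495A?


Hex: #D5495A
R = D5₁₆ = 213
G = 49₁₆ = 73
B = 5A₁₆ = 90
= RGB(213, 73, 90)
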